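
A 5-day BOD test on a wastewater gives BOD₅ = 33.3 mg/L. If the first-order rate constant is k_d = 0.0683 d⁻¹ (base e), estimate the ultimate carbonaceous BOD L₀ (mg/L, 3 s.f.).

L₀ ≈ 115 mg/L

BOD₅ = L₀(1 − e^(−5k_d)) ⇒ L₀ = BOD₅ / (1 − e^(−5×0.0683))
= 33.3 / (1 − 0.7107) = 33.3 / 0.2893 = 115.1 mg/L.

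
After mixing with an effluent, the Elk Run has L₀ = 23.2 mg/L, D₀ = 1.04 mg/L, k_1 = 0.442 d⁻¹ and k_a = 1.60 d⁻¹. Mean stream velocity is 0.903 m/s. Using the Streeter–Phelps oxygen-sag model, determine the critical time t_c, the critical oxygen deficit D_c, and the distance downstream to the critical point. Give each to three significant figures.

t_c = [1/(k_a−k_1)] ln[(k_a/k_1)(1 − D₀(k_a−k_1)/(k_1 L₀))]
= [1/(1.60−0.442)] ln[(1.60/0.442)(1 − 1.04×1.158/(0.442×23.2))]
= (1/1.158) ln[3.620 × 0.8826] = 0.8636 × ln(3.195) = 0.8636 × 1.162 = 1.003 d.
D_c = (k_1/k_a) L₀ e^(−k_1 t_c) = (0.442/1.60) × 23.2 × e^(−0.442×1.003) = 0.2762 × 23.2 × 0.6419 = 4.114 mg/L.
x_c = v t_c = 0.903 m/s × 1.003 d × 86400 s/d = 78260 m ≈ 78.3 km.

t_c ≈ 1.00 d; D_c ≈ 4.11 mg/L; x_c ≈ 78.3 km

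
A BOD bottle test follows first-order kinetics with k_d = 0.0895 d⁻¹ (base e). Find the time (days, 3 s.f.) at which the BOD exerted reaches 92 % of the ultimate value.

t ≈ 28.2 d

y/L₀ = 1 − e^(−k_d t) = 0.92 ⇒ e^(−k_d t) = 0.0800
t = −ln(0.0800) / 0.0895 = 2.526 / 0.0895 = 28.22 d.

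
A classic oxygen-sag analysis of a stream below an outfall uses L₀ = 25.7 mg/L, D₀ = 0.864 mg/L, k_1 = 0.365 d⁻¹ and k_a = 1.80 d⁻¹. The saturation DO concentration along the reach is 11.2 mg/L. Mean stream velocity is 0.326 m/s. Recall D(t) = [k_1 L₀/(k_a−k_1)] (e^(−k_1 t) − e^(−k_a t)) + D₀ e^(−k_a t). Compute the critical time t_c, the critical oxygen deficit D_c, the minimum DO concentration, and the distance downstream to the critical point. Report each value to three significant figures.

t_c ≈ 1.01 d; D_c ≈ 3.60 mg/L; min DO ≈ 7.60 mg/L; x_c ≈ 28.5 km

t_c = [1/(k_a−k_1)] ln[(k_a/k_1)(1 − D₀(k_a−k_1)/(k_1 L₀))]
= [1/(1.80−0.365)] ln[(1.80/0.365)(1 − 0.864×1.435/(0.365×25.7))]
= (1/1.435) ln[4.932 × 0.8678] = 0.6969 × ln(4.280) = 0.6969 × 1.454 = 1.013 d.
D_c = (k_1/k_a) L₀ e^(−k_1 t_c) = (0.365/1.80) × 25.7 × e^(−0.365×1.013) = 0.2028 × 25.7 × 0.6909 = 3.600 mg/L.
Minimum DO = C_s − D_c = 11.2 − 3.600 = 7.600 mg/L.
x_c = v t_c = 0.326 m/s × 1.013 d × 86400 s/d = 28540 m ≈ 28.5 km.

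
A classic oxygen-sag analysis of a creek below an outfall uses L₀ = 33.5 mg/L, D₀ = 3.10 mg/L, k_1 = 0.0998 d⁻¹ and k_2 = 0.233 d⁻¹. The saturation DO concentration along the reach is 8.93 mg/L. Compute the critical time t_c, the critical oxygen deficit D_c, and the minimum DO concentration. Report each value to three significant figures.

t_c ≈ 5.38 d; D_c ≈ 8.39 mg/L; min DO ≈ 0.539 mg/L

With k_2/k_1 = 2.335 and 1 − D₀(k_2−k_1)/(k_1 L₀) = 0.8765,
t_c = ln(2.335 × 0.8765) / (0.233 − 0.0998) = ln(2.046) / 0.1332 = 0.7160/0.1332 = 5.376 d.
L(t_c) = L₀ e^(−k_1 t_c) = 33.5 × 0.5848 = 19.59 mg/L, and at the critical point k_2 D_c = k_1 L, so D_c = (0.0998/0.233) × 19.59 = 8.391 mg/L.
Minimum DO = C_s − D_c = 8.93 − 8.391 = 0.5388 mg/L.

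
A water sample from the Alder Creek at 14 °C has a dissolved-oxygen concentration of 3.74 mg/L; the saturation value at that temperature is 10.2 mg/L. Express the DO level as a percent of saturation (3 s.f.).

% saturation = C/C_s × 100 = 3.74/10.2 × 100 = 36.7 %.

36.7 % saturation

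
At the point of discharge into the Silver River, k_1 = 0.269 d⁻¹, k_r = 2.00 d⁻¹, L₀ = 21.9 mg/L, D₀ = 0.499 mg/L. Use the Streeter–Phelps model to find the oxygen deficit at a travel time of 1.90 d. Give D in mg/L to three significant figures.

D ≈ 1.98 mg/L

k_1 L₀/(k_r−k_1) = 0.269×21.9/(2.00−0.269) = 5.891/1.731 = 3.403 mg/L.
e^(−k_1 t) = e^(−0.269×1.900) = 0.5998; e^(−k_r t) = e^(−2.00×1.900) = 0.02237.
D = 3.403 × (0.5998 − 0.02237) + 0.499 × 0.02237 = 1.965 + 0.01116 = 1.976 mg/L.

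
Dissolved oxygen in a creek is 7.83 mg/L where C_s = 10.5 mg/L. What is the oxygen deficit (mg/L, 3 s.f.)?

D ≈ 2.67 mg/L

D = C_s − C = 10.5 − 7.83 = 2.67 mg/L.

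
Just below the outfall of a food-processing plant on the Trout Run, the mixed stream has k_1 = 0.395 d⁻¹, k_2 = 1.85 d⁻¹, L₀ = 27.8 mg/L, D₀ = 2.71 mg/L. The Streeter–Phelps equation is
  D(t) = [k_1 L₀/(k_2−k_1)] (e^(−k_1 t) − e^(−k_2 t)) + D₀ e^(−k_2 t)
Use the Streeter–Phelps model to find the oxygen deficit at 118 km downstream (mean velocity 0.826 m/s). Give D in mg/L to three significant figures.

Travel time t = x/v = 118 km / (0.826 m/s) = 118000 m / 0.826 m/s = 142900 s = 1.653 d.
k_1 L₀/(k_2−k_1) = 0.395×27.8/(1.85−0.395) = 10.98/1.455 = 7.547 mg/L.
e^(−k_1 t) = e^(−0.395×1.653) = 0.5204; e^(−k_2 t) = e^(−1.85×1.653) = 0.04694.
D = 7.547 × (0.5204 − 0.04694) + 2.71 × 0.04694 = 3.573 + 0.1272 = 3.701 mg/L.

D ≈ 3.70 mg/L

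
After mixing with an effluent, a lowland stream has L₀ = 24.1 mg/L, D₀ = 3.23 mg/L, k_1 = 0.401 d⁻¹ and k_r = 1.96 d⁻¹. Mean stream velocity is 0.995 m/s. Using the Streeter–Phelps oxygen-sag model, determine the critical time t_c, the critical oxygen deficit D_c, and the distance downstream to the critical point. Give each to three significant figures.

At the critical point dD/dt = 0, so k_1 L₀ e^(−k_1 t) = k_r D. Substituting D(t) from the Streeter–Phelps equation and solving for t gives
t_c = ln[(k_r/k_1)(1 − D₀(k_r−k_1)/(k_1 L₀))] / (k_r−k_1).
Here k_r−k_1 = 1.559 d⁻¹ and 1 − D₀(k_r−k_1)/(k_1 L₀) = 1 − 3.23×1.559/(0.401×24.1) = 0.4789, so
t_c = ln(4.888 × 0.4789) / 1.559 = 0.8506 / 1.559 = 0.5456 d.
D_c = (k_1/k_r) L₀ e^(−k_1 t_c) = (0.401/1.96) × 24.1 × e^(−0.401×0.5456) = 0.2046 × 24.1 × 0.8035 = 3.962 mg/L.
x_c = v t_c = 0.995 m/s × 0.5456 d × 86400 s/d = 46900 m ≈ 46.9 km.

t_c ≈ 0.546 d; D_c ≈ 3.96 mg/L; x_c ≈ 46.9 km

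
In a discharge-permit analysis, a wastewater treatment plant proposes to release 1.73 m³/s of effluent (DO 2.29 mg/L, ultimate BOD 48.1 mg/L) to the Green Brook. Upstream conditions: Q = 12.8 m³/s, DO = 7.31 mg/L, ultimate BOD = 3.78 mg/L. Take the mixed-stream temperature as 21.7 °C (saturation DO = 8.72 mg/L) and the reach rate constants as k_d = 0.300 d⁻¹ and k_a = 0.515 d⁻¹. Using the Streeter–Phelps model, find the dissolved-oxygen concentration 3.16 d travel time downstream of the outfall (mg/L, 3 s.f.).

Mixed DO = (12.8×7.31 + 1.73×2.29)/(12.8+1.73) = 97.53/14.53 = 6.712 mg/L.
Mixed L₀ = (12.8×3.78 + 1.73×48.1)/(14.53) = 131.6/14.53 = 9.057 mg/L.
Initial deficit D₀ = C_s − DO₀ = 8.72 − 6.712 = 2.008 mg/L.
D(3.16) = [0.300×9.057/(0.515−0.300)](e^(−0.300×3.16) − e^(−0.515×3.16)) + 2.008 e^(−0.515×3.16)
= 12.64 × (0.3875 − 0.1964) + 2.008 × 0.1964 = 2.809 mg/L.
DO = 8.72 − 2.809 = 5.911 mg/L.

DO ≈ 5.91 mg/L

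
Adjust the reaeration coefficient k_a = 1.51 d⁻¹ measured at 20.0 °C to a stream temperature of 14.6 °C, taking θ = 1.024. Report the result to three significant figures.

k_a(T₂) = k_a(T₁) · θ^(T₂−T₁) = 1.51 × 1.024^(14.6−20.0)
= 1.51 × 1.024^-5.40 = 1.51 × 0.8798 = 1.328 d⁻¹.

k_a ≈ 1.33 d⁻¹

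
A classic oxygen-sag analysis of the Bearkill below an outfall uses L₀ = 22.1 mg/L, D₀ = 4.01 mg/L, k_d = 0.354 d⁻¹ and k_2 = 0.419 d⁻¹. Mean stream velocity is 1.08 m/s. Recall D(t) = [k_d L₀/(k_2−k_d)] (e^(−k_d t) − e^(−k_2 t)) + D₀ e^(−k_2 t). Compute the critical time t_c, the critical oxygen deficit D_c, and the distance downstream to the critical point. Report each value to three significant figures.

With k_2/k_d = 1.184 and 1 − D₀(k_2−k_d)/(k_d L₀) = 0.9667,
t_c = ln(1.184 × 0.9667) / (0.419 − 0.354) = ln(1.144) / 0.06500 = 0.1347/0.06500 = 2.072 d.
D_c = (k_d/k_2) L₀ e^(−k_d t_c) = (0.354/0.419) × 22.1 × e^(−0.354×2.072) = 0.8449 × 22.1 × 0.4802 = 8.966 mg/L.
x_c = v t_c = 1.08 m/s × 2.072 d × 86400 s/d = 193400 m ≈ 193 km.

t_c ≈ 2.07 d; D_c ≈ 8.97 mg/L; x_c ≈ 193 km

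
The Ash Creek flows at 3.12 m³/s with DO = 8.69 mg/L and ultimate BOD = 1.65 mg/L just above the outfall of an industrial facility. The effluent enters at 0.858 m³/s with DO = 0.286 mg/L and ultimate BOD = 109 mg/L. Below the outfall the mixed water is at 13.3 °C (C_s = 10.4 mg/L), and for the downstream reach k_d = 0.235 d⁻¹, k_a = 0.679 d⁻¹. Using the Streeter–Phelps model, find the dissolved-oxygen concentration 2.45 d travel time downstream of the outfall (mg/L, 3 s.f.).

Mixed DO = (3.12×8.69 + 0.858×0.286)/(3.12+0.858) = 27.36/3.978 = 6.877 mg/L.
Mixed L₀ = (3.12×1.65 + 0.858×109)/(3.978) = 98.67/3.978 = 24.80 mg/L.
Initial deficit D₀ = C_s − DO₀ = 10.4 − 6.877 = 3.523 mg/L.
D(2.45) = [0.235×24.80/(0.679−0.235)](e^(−0.235×2.45) − e^(−0.679×2.45)) + 3.523 e^(−0.679×2.45)
= 13.13 × (0.5623 − 0.1895) + 3.523 × 0.1895 = 5.562 mg/L.
DO = 10.4 − 5.562 = 4.838 mg/L.

DO ≈ 4.84 mg/L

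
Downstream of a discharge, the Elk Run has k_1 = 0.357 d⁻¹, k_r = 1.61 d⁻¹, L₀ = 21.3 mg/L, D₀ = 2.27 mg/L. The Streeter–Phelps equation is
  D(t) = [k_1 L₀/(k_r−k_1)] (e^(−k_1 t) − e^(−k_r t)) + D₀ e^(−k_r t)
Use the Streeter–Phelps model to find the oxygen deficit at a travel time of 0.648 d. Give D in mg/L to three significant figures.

D ≈ 3.48 mg/L

k_1 L₀/(k_r−k_1) = 0.357×21.3/(1.61−0.357) = 7.604/1.253 = 6.069 mg/L.
e^(−k_1 t) = e^(−0.357×0.6480) = 0.7935; e^(−k_r t) = e^(−1.61×0.6480) = 0.3523.
D = 6.069 × (0.7935 − 0.3523) + 2.27 × 0.3523 = 2.677 + 0.7997 = 3.477 mg/L.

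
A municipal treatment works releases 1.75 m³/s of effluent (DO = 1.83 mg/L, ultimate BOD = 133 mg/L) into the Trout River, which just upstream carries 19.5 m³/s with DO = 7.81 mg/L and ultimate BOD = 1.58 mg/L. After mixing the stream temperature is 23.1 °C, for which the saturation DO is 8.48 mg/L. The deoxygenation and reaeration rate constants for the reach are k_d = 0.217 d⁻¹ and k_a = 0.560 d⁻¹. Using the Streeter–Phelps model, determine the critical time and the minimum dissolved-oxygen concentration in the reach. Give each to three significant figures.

Mixed DO = (19.5×7.81 + 1.75×1.83)/(19.5+1.75) = 155.5/21.25 = 7.318 mg/L.
Mixed L₀ = (19.5×1.58 + 1.75×133)/(21.25) = 263.6/21.25 = 12.40 mg/L.
Initial deficit D₀ = C_s − DO₀ = 8.48 − 7.318 = 1.162 mg/L.
t_c = (1/0.3430) ln[(0.560/0.217)(1 − 1.162×0.3430/(0.217×12.40))] = 2.915 × ln(2.198) = 2.296 d.
D_c = (0.217/0.560) × 12.40 × e^(−0.217×2.296) = 0.3875 × 12.40 × 0.6075 = 2.920 mg/L.
Minimum DO = 8.48 − 2.920 = 5.560 mg/L.

t_c ≈ 2.30 d; minimum DO ≈ 5.56 mg/L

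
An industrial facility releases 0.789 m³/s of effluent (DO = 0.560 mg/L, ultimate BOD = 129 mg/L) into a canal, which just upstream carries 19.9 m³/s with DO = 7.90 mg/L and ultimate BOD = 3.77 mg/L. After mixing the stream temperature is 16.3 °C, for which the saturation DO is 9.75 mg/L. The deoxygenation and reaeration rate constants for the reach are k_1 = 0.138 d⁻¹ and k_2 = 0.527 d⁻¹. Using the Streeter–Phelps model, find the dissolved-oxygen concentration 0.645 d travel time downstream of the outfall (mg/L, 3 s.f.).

DO ≈ 7.62 mg/L

Mixed DO = (19.9×7.90 + 0.789×0.560)/(19.9+0.789) = 157.7/20.69 = 7.620 mg/L.
Mixed L₀ = (19.9×3.77 + 0.789×129)/(20.69) = 176.8/20.69 = 8.546 mg/L.
Initial deficit D₀ = C_s − DO₀ = 9.75 − 7.620 = 2.130 mg/L.
D(0.645) = [0.138×8.546/(0.527−0.138)](e^(−0.138×0.645) − e^(−0.527×0.645)) + 2.130 e^(−0.527×0.645)
= 3.032 × (0.9148 − 0.7118) + 2.130 × 0.7118 = 2.132 mg/L.
DO = 9.75 − 2.132 = 7.618 mg/L.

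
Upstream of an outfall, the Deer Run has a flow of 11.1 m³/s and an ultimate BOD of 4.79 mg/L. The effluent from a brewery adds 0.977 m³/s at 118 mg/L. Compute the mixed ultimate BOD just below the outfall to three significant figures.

Flow-weighted mixing: C = (Q_r C_r + Q_w C_w)/(Q_r + Q_w)
= (11.1×4.79 + 0.977×118)/(11.1 + 0.977) = 168.5/12.08 = 13.95 mg/L.

13.9 mg/L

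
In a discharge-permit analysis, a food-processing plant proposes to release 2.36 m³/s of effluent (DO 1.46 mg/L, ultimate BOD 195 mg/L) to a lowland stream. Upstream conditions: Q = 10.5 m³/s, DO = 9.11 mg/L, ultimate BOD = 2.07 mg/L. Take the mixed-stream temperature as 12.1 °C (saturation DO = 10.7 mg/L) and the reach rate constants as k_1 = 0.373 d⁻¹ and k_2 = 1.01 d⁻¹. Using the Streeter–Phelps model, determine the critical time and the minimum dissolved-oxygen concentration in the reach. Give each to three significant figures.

Mixed DO = (10.5×9.11 + 2.36×1.46)/(10.5+2.36) = 99.10/12.86 = 7.706 mg/L.
Mixed L₀ = (10.5×2.07 + 2.36×195)/(12.86) = 481.9/12.86 = 37.48 mg/L.
Initial deficit D₀ = C_s − DO₀ = 10.7 − 7.706 = 2.994 mg/L.
t_c = (1/0.6370) ln[(1.01/0.373)(1 − 2.994×0.6370/(0.373×37.48))] = 1.570 × ln(2.338) = 1.334 d.
D_c = (0.373/1.01) × 37.48 × e^(−0.373×1.334) = 0.3693 × 37.48 × 0.6081 = 8.416 mg/L.
Minimum DO = 10.7 − 8.416 = 2.284 mg/L.

t_c ≈ 1.33 d; minimum DO ≈ 2.28 mg/L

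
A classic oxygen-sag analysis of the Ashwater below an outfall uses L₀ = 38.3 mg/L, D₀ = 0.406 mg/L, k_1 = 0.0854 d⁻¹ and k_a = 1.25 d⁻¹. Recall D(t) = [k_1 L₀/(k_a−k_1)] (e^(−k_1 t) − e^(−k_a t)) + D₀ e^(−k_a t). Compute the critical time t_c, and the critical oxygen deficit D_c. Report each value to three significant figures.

At the critical point dD/dt = 0, so k_1 L₀ e^(−k_1 t) = k_a D. Substituting D(t) from the Streeter–Phelps equation and solving for t gives
t_c = ln[(k_a/k_1)(1 − D₀(k_a−k_1)/(k_1 L₀))] / (k_a−k_1).
Here k_a−k_1 = 1.165 d⁻¹ and 1 − D₀(k_a−k_1)/(k_1 L₀) = 1 − 0.406×1.165/(0.0854×38.3) = 0.8554, so
t_c = ln(14.64 × 0.8554) / 1.165 = 2.527 / 1.165 = 2.170 d.
L(t_c) = L₀ e^(−k_1 t_c) = 38.3 × 0.8308 = 31.82 mg/L, and at the critical point k_a D_c = k_1 L, so D_c = (0.0854/1.25) × 31.82 = 2.174 mg/L.

t_c ≈ 2.17 d; D_c ≈ 2.17 mg/L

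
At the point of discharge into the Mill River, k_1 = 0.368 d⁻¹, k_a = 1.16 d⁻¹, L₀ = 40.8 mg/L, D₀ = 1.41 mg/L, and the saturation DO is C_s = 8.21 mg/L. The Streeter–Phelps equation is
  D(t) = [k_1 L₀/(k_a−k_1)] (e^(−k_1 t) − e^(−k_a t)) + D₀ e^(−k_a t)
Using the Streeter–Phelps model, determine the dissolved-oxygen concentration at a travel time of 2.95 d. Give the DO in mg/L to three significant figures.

k_1 L₀/(k_a−k_1) = 0.368×40.8/(1.16−0.368) = 15.01/0.7920 = 18.96 mg/L.
e^(−k_1 t) = e^(−0.368×2.950) = 0.3377; e^(−k_a t) = e^(−1.16×2.950) = 0.03265.
D = 18.96 × (0.3377 − 0.03265) + 1.41 × 0.03265 = 5.783 + 0.04603 = 5.829 mg/L.
DO = C_s − D = 8.21 − 5.829 = 2.381 mg/L.

DO ≈ 2.38 mg/L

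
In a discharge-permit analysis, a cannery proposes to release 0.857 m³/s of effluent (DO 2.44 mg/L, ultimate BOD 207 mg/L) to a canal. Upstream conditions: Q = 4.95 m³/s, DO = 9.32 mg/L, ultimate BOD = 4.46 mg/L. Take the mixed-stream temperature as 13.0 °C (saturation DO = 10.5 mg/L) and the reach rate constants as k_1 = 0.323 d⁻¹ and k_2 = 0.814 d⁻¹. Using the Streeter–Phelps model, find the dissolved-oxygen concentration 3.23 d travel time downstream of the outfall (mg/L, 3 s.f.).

DO ≈ 4.01 mg/L

Mixed DO = (4.95×9.32 + 0.857×2.44)/(4.95+0.857) = 48.23/5.807 = 8.305 mg/L.
Mixed L₀ = (4.95×4.46 + 0.857×207)/(5.807) = 199.5/5.807 = 34.35 mg/L.
Initial deficit D₀ = C_s − DO₀ = 10.5 − 8.305 = 2.195 mg/L.
D(3.23) = [0.323×34.35/(0.814−0.323)](e^(−0.323×3.23) − e^(−0.814×3.23)) + 2.195 e^(−0.814×3.23)
= 22.60 × (0.3523 − 0.07213) + 2.195 × 0.07213 = 6.489 mg/L.
DO = 10.5 − 6.489 = 4.011 mg/L.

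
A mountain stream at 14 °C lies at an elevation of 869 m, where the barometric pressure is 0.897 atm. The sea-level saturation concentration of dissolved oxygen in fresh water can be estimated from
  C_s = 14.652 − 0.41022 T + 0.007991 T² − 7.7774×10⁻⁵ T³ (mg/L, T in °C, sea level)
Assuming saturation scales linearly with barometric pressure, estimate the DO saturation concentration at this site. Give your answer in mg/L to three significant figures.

C_s ≈ 9.20 mg/L

At sea level: C_s = 14.652 − 0.41022×14 + 0.007991×14² − 7.7774×10⁻⁵×14³ = 10.26 mg/L.
Pressure correction: C_s' = 10.26 × 0.897 = 9.205 mg/L.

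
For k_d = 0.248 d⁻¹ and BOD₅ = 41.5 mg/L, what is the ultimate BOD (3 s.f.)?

BOD₅ = L₀(1 − e^(−5k_d)) ⇒ L₀ = BOD₅ / (1 − e^(−5×0.248))
= 41.5 / (1 − 0.2894) = 41.5 / 0.7106 = 58.40 mg/L.

L₀ ≈ 58.4 mg/L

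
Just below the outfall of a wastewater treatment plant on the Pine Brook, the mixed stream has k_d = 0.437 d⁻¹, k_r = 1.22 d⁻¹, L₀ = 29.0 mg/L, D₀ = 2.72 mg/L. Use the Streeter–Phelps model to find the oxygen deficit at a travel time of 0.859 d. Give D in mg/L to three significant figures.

k_d L₀/(k_r−k_d) = 0.437×29.0/(1.22−0.437) = 12.67/0.7830 = 16.19 mg/L.
e^(−k_d t) = e^(−0.437×0.8590) = 0.6870; e^(−k_r t) = e^(−1.22×0.8590) = 0.3506.
D = 16.19 × (0.6870 − 0.3506) + 2.72 × 0.3506 = 5.444 + 0.9538 = 6.398 mg/L.

D ≈ 6.40 mg/L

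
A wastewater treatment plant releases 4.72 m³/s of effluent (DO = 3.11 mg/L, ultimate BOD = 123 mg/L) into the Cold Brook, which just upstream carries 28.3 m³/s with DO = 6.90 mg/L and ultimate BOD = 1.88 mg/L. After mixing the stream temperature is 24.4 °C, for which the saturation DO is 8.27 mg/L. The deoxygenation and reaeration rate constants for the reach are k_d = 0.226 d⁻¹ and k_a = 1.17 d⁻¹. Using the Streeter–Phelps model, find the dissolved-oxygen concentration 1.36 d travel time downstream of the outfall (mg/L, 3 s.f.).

DO ≈ 5.44 mg/L

Mixed DO = (28.3×6.90 + 4.72×3.11)/(28.3+4.72) = 209.9/33.02 = 6.358 mg/L.
Mixed L₀ = (28.3×1.88 + 4.72×123)/(33.02) = 633.8/33.02 = 19.19 mg/L.
Initial deficit D₀ = C_s − DO₀ = 8.27 − 6.358 = 1.912 mg/L.
D(1.36) = [0.226×19.19/(1.17−0.226)](e^(−0.226×1.36) − e^(−1.17×1.36)) + 1.912 e^(−1.17×1.36)
= 4.595 × (0.7354 − 0.2037) + 1.912 × 0.2037 = 2.833 mg/L.
DO = 8.27 − 2.833 = 5.437 mg/L.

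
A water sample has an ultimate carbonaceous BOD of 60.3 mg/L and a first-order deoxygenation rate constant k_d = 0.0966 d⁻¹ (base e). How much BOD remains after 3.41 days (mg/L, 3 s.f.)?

L_t = L₀ e^(−k_d t) = 60.3 × e^(−0.0966×3.41) = 60.3 × 0.7194 = 43.38 mg/L.

L ≈ 43.4 mg/L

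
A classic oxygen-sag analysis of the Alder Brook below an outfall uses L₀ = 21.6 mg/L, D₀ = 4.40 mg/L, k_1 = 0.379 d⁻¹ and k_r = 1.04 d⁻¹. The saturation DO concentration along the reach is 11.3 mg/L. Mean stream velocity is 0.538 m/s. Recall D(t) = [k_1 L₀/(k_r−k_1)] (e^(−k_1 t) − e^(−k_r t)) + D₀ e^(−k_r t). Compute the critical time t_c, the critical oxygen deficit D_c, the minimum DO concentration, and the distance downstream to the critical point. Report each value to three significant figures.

t_c ≈ 0.863 d; D_c ≈ 5.68 mg/L; min DO ≈ 5.62 mg/L; x_c ≈ 40.1 km

t_c = [1/(k_r−k_1)] ln[(k_r/k_1)(1 − D₀(k_r−k_1)/(k_1 L₀))]
= [1/(1.04−0.379)] ln[(1.04/0.379)(1 − 4.40×0.6610/(0.379×21.6))]
= (1/0.6610) ln[2.744 × 0.6447] = 1.513 × ln(1.769) = 1.513 × 0.5705 = 0.8631 d.
L(t_c) = L₀ e^(−k_1 t_c) = 21.6 × 0.7210 = 15.57 mg/L, and at the critical point k_r D_c = k_1 L, so D_c = (0.379/1.04) × 15.57 = 5.675 mg/L.
Minimum DO = C_s − D_c = 11.3 − 5.675 = 5.625 mg/L.
x_c = v t_c = 0.538 m/s × 0.8631 d × 86400 s/d = 40120 m ≈ 40.1 km.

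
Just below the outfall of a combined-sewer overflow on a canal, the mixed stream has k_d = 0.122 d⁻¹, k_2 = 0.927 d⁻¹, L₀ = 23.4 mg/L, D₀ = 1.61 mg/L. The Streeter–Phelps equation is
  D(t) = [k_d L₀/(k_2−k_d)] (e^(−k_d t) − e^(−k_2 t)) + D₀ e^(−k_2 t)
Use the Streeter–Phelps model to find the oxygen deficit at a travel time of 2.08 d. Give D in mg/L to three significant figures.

D ≈ 2.47 mg/L

k_d L₀/(k_2−k_d) = 0.122×23.4/(0.927−0.122) = 2.855/0.8050 = 3.546 mg/L.
e^(−k_d t) = e^(−0.122×2.080) = 0.7759; e^(−k_2 t) = e^(−0.927×2.080) = 0.1454.
D = 3.546 × (0.7759 − 0.1454) + 1.61 × 0.1454 = 2.236 + 0.2341 = 2.470 mg/L.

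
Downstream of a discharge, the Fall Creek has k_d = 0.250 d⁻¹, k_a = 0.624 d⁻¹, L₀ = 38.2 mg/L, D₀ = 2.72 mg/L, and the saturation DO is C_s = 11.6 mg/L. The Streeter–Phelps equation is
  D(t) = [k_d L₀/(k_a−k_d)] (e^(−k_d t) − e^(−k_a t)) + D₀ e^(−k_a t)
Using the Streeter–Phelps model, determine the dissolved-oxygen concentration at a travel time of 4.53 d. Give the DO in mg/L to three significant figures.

k_d L₀/(k_a−k_d) = 0.250×38.2/(0.624−0.250) = 9.550/0.3740 = 25.53 mg/L.
e^(−k_d t) = e^(−0.250×4.530) = 0.3222; e^(−k_a t) = e^(−0.624×4.530) = 0.05921.
D = 25.53 × (0.3222 − 0.05921) + 2.72 × 0.05921 = 6.716 + 0.1610 = 6.877 mg/L.
DO = C_s − D = 11.6 − 6.877 = 4.723 mg/L.

DO ≈ 4.72 mg/L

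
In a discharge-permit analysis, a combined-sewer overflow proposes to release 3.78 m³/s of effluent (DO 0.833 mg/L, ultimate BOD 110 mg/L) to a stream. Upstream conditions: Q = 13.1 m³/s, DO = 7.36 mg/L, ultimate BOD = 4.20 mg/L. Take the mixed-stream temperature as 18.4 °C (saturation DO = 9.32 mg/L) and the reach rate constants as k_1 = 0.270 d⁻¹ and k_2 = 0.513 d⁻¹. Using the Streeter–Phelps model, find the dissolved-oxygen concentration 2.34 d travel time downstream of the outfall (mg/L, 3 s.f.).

DO ≈ 1.14 mg/L

Mixed DO = (13.1×7.36 + 3.78×0.833)/(13.1+3.78) = 99.56/16.88 = 5.898 mg/L.
Mixed L₀ = (13.1×4.20 + 3.78×110)/(16.88) = 470.8/16.88 = 27.89 mg/L.
Initial deficit D₀ = C_s − DO₀ = 9.32 − 5.898 = 3.422 mg/L.
D(2.34) = [0.270×27.89/(0.513−0.270)](e^(−0.270×2.34) − e^(−0.513×2.34)) + 3.422 e^(−0.513×2.34)
= 30.99 × (0.5316 − 0.3011) + 3.422 × 0.3011 = 8.176 mg/L.
DO = 9.32 − 8.176 = 1.144 mg/L.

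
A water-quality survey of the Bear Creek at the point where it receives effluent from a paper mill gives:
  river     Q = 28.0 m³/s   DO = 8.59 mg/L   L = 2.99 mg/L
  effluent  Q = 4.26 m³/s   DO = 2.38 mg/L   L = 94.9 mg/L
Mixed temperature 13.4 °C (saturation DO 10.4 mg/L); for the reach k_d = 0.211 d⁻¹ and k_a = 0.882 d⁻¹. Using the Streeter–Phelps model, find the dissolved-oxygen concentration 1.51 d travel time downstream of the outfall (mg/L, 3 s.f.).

DO ≈ 7.50 mg/L

Mixed DO = (28.0×8.59 + 4.26×2.38)/(28.0+4.26) = 250.7/32.26 = 7.770 mg/L.
Mixed L₀ = (28.0×2.99 + 4.26×94.9)/(32.26) = 488.0/32.26 = 15.13 mg/L.
Initial deficit D₀ = C_s − DO₀ = 10.4 − 7.770 = 2.630 mg/L.
D(1.51) = [0.211×15.13/(0.882−0.211)](e^(−0.211×1.51) − e^(−0.882×1.51)) + 2.630 e^(−0.882×1.51)
= 4.757 × (0.7272 − 0.2640) + 2.630 × 0.2640 = 2.897 mg/L.
DO = 10.4 − 2.897 = 7.503 mg/L.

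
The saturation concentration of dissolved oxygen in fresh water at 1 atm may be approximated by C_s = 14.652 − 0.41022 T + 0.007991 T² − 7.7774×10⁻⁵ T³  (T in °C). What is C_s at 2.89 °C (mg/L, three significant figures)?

C_s ≈ 13.5 mg/L

C_s = 14.652 − 0.41022×2.89 + 0.007991×2.89² − 7.7774×10⁻⁵×2.89³ = 13.53 mg/L.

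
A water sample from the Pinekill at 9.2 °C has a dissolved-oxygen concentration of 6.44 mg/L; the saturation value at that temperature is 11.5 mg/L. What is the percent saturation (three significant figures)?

% saturation = C/C_s × 100 = 6.44/11.5 × 100 = 56.0 %.

56.0 % saturation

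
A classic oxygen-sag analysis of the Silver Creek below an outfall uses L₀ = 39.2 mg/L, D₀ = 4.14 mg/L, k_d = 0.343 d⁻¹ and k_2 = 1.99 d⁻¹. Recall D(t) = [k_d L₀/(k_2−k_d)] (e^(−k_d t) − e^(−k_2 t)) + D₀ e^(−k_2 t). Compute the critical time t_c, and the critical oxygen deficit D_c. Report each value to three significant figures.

t_c ≈ 0.638 d; D_c ≈ 5.43 mg/L

t_c = [1/(k_2−k_d)] ln[(k_2/k_d)(1 − D₀(k_2−k_d)/(k_d L₀))]
= [1/(1.99−0.343)] ln[(1.99/0.343)(1 − 4.14×1.647/(0.343×39.2))]
= (1/1.647) ln[5.802 × 0.4929] = 0.6072 × ln(2.860) = 0.6072 × 1.051 = 0.6379 d.
D_c = (k_d/k_2) L₀ e^(−k_d t_c) = (0.343/1.99) × 39.2 × e^(−0.343×0.6379) = 0.1724 × 39.2 × 0.8035 = 5.429 mg/L.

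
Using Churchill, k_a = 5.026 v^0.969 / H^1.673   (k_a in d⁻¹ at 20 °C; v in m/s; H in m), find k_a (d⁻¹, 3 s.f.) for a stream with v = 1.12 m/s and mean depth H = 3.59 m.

k_a = 5.026 × 1.12^0.969 / 3.59^1.673 = 5.026 × 1.116 / 8.485 = 0.6611 d⁻¹.

k_a ≈ 0.661 d⁻¹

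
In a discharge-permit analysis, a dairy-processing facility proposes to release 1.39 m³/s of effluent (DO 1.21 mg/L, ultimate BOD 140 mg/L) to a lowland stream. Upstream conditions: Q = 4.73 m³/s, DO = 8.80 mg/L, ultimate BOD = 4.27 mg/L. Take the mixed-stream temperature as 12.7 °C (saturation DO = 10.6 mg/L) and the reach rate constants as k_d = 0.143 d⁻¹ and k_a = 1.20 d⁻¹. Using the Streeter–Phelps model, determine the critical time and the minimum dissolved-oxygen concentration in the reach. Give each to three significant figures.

t_c ≈ 0.730 d; minimum DO ≈ 6.83 mg/L

Mixed DO = (4.73×8.80 + 1.39×1.21)/(4.73+1.39) = 43.31/6.120 = 7.076 mg/L.
Mixed L₀ = (4.73×4.27 + 1.39×140)/(6.120) = 214.8/6.120 = 35.10 mg/L.
Initial deficit D₀ = C_s − DO₀ = 10.6 − 7.076 = 3.524 mg/L.
t_c = (1/1.057) ln[(1.20/0.143)(1 − 3.524×1.057/(0.143×35.10))] = 0.9461 × ln(2.164) = 0.7303 d.
D_c = (0.143/1.20) × 35.10 × e^(−0.143×0.7303) = 0.1192 × 35.10 × 0.9008 = 3.768 mg/L.
Minimum DO = 10.6 − 3.768 = 6.832 mg/L.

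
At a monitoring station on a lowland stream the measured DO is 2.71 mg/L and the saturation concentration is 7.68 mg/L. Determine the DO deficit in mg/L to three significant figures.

D = C_s − C = 7.68 − 2.71 = 4.97 mg/L.

D ≈ 4.97 mg/L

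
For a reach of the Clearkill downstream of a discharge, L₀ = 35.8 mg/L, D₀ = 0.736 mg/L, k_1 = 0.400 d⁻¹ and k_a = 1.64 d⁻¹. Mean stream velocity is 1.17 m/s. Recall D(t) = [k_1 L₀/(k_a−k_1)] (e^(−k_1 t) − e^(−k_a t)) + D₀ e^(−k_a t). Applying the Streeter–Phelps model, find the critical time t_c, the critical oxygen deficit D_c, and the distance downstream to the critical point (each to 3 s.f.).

t_c = [1/(k_a−k_1)] ln[(k_a/k_1)(1 − D₀(k_a−k_1)/(k_1 L₀))]
= [1/(1.64−0.400)] ln[(1.64/0.400)(1 − 0.736×1.240/(0.400×35.8))]
= (1/1.240) ln[4.100 × 0.9363] = 0.8065 × ln(3.839) = 0.8065 × 1.345 = 1.085 d.
L(t_c) = L₀ e^(−k_1 t_c) = 35.8 × 0.6480 = 23.20 mg/L, and at the critical point k_a D_c = k_1 L, so D_c = (0.400/1.64) × 23.20 = 5.658 mg/L.
x_c = v t_c = 1.17 m/s × 1.085 d × 86400 s/d = 109700 m ≈ 110 km.

t_c ≈ 1.08 d; D_c ≈ 5.66 mg/L; x_c ≈ 110 km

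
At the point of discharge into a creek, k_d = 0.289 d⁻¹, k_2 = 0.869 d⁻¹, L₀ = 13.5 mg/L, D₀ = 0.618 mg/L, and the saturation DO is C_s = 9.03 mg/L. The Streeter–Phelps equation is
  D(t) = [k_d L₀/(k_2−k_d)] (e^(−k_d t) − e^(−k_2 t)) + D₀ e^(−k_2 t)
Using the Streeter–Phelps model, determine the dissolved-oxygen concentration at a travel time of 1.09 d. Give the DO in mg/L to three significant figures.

DO ≈ 6.49 mg/L

k_d L₀/(k_2−k_d) = 0.289×13.5/(0.869−0.289) = 3.901/0.5800 = 6.727 mg/L.
e^(−k_d t) = e^(−0.289×1.090) = 0.7298; e^(−k_2 t) = e^(−0.869×1.090) = 0.3878.
D = 6.727 × (0.7298 − 0.3878) + 0.618 × 0.3878 = 2.300 + 0.2397 = 2.540 mg/L.
DO = C_s − D = 9.03 − 2.540 = 6.490 mg/L.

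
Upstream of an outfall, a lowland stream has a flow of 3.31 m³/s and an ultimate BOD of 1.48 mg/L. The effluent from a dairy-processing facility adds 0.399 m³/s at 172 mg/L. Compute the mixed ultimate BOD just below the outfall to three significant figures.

Flow-weighted mixing: C = (Q_r C_r + Q_w C_w)/(Q_r + Q_w)
= (3.31×1.48 + 0.399×172)/(3.31 + 0.399) = 73.53/3.709 = 19.82 mg/L.

19.8 mg/L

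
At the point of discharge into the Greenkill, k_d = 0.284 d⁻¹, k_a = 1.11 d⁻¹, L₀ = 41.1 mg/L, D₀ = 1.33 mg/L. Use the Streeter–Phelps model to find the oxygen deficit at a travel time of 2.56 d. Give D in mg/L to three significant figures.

D ≈ 6.08 mg/L

k_d L₀/(k_a−k_d) = 0.284×41.1/(1.11−0.284) = 11.67/0.8260 = 14.13 mg/L.
e^(−k_d t) = e^(−0.284×2.560) = 0.4833; e^(−k_a t) = e^(−1.11×2.560) = 0.05833.
D = 14.13 × (0.4833 − 0.05833) + 1.33 × 0.05833 = 6.006 + 0.07758 = 6.083 mg/L.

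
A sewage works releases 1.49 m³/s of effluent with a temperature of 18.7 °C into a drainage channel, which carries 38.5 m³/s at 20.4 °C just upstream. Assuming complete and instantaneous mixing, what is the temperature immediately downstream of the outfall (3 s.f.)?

20.3 °C

Flow-weighted mixing: C = (Q_r C_r + Q_w C_w)/(Q_r + Q_w)
= (38.5×20.4 + 1.49×18.7)/(38.5 + 1.49) = 813.3/39.99 = 20.34 °C.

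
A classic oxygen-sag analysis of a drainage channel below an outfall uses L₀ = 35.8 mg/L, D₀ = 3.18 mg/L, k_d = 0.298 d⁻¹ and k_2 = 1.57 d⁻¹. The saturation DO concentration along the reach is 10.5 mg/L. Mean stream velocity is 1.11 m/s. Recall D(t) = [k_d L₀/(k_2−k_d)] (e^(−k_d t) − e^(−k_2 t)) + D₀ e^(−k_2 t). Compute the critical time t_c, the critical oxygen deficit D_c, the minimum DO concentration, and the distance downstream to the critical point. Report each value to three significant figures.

t_c ≈ 0.932 d; D_c ≈ 5.15 mg/L; min DO ≈ 5.35 mg/L; x_c ≈ 89.3 km

t_c = [1/(k_2−k_d)] ln[(k_2/k_d)(1 − D₀(k_2−k_d)/(k_d L₀))]
= [1/(1.57−0.298)] ln[(1.57/0.298)(1 − 3.18×1.272/(0.298×35.8))]
= (1/1.272) ln[5.268 × 0.6208] = 0.7862 × ln(3.271) = 0.7862 × 1.185 = 0.9317 d.
D_c = (k_d/k_2) L₀ e^(−k_d t_c) = (0.298/1.57) × 35.8 × e^(−0.298×0.9317) = 0.1898 × 35.8 × 0.7576 = 5.148 mg/L.
Minimum DO = C_s − D_c = 10.5 − 5.148 = 5.352 mg/L.
x_c = v t_c = 1.11 m/s × 0.9317 d × 86400 s/d = 89350 m ≈ 89.3 km.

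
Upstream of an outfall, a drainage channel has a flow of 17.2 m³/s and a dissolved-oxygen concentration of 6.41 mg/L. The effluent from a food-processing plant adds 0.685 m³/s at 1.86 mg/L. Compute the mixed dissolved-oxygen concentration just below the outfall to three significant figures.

6.24 mg/L

Flow-weighted mixing: C = (Q_r C_r + Q_w C_w)/(Q_r + Q_w)
= (17.2×6.41 + 0.685×1.86)/(17.2 + 0.685) = 111.5/17.88 = 6.236 mg/L.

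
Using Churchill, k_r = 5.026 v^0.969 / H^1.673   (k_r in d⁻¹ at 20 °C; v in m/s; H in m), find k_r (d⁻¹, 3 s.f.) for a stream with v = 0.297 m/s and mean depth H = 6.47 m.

k_r = 5.026 × 0.297^0.969 / 6.47^1.673 = 5.026 × 0.3084 / 22.73 = 0.06818 d⁻¹.

k_r ≈ 0.0682 d⁻¹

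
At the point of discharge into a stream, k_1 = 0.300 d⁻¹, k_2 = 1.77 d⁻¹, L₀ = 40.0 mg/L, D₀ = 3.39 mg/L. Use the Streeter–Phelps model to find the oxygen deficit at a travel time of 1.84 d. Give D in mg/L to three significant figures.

k_1 L₀/(k_2−k_1) = 0.300×40.0/(1.77−0.300) = 12.00/1.470 = 8.163 mg/L.
e^(−k_1 t) = e^(−0.300×1.840) = 0.5758; e^(−k_2 t) = e^(−1.77×1.840) = 0.03851.
D = 8.163 × (0.5758 − 0.03851) + 3.39 × 0.03851 = 4.386 + 0.1306 = 4.517 mg/L.

D ≈ 4.52 mg/L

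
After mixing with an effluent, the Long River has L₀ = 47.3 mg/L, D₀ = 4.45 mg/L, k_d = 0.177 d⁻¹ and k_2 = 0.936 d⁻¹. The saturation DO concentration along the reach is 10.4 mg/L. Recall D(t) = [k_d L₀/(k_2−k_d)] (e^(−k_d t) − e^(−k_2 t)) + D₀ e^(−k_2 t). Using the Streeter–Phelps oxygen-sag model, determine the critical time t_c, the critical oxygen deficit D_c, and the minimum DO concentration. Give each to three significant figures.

t_c ≈ 1.51 d; D_c ≈ 6.84 mg/L; min DO ≈ 3.56 mg/L

With k_2/k_d = 5.288 and 1 − D₀(k_2−k_d)/(k_d L₀) = 0.5966,
t_c = ln(5.288 × 0.5966) / (0.936 − 0.177) = ln(3.155) / 0.7590 = 1.149/0.7590 = 1.514 d.
L(t_c) = L₀ e^(−k_d t_c) = 47.3 × 0.7650 = 36.18 mg/L, and at the critical point k_2 D_c = k_d L, so D_c = (0.177/0.936) × 36.18 = 6.842 mg/L.
Minimum DO = C_s − D_c = 10.4 − 6.842 = 3.558 mg/L.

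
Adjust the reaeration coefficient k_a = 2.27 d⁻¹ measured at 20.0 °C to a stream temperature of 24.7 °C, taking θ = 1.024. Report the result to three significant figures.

k_a ≈ 2.54 d⁻¹

k_a(T₂) = k_a(T₁) · θ^(T₂−T₁) = 2.27 × 1.024^(24.7−20.0)
= 2.27 × 1.024^4.70 = 2.27 × 1.118 = 2.538 d⁻¹.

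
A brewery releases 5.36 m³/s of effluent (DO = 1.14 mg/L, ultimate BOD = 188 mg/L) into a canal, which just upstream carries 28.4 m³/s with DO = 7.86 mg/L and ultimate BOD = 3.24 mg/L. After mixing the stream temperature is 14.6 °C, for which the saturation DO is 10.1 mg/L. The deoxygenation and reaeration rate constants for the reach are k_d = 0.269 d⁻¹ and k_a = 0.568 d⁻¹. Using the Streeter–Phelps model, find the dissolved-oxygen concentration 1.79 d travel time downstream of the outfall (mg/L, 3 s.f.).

DO ≈ 1.40 mg/L

Mixed DO = (28.4×7.86 + 5.36×1.14)/(28.4+5.36) = 229.3/33.76 = 6.793 mg/L.
Mixed L₀ = (28.4×3.24 + 5.36×188)/(33.76) = 1100/33.76 = 32.57 mg/L.
Initial deficit D₀ = C_s − DO₀ = 10.1 − 6.793 = 3.307 mg/L.
D(1.79) = [0.269×32.57/(0.568−0.269)](e^(−0.269×1.79) − e^(−0.568×1.79)) + 3.307 e^(−0.568×1.79)
= 29.31 × (0.6178 − 0.3618) + 3.307 × 0.3618 = 8.701 mg/L.
DO = 10.1 − 8.701 = 1.399 mg/L.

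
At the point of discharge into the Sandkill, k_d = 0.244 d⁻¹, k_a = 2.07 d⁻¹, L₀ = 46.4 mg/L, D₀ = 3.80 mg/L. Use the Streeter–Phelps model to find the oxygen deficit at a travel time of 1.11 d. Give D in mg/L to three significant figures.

k_d L₀/(k_a−k_d) = 0.244×46.4/(2.07−0.244) = 11.32/1.826 = 6.200 mg/L.
e^(−k_d t) = e^(−0.244×1.110) = 0.7627; e^(−k_a t) = e^(−2.07×1.110) = 0.1005.
D = 6.200 × (0.7627 − 0.1005) + 3.80 × 0.1005 = 4.106 + 0.3819 = 4.488 mg/L.

D ≈ 4.49 mg/L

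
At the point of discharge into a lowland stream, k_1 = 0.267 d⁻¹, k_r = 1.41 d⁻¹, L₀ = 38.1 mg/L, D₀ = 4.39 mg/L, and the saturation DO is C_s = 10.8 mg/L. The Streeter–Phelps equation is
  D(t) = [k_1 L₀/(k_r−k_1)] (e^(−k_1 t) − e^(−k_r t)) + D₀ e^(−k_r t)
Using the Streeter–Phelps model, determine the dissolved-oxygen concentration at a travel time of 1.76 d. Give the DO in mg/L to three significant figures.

k_1 L₀/(k_r−k_1) = 0.267×38.1/(1.41−0.267) = 10.17/1.143 = 8.900 mg/L.
e^(−k_1 t) = e^(−0.267×1.760) = 0.6251; e^(−k_r t) = e^(−1.41×1.760) = 0.08361.
D = 8.900 × (0.6251 − 0.08361) + 4.39 × 0.08361 = 4.819 + 0.3670 = 5.186 mg/L.
DO = C_s − D = 10.8 − 5.186 = 5.614 mg/L.

DO ≈ 5.61 mg/L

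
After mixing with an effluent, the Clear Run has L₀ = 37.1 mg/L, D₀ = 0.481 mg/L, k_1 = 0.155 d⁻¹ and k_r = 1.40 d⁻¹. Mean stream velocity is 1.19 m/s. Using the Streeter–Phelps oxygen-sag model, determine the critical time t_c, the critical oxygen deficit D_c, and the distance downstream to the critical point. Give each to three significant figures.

t_c ≈ 1.68 d; D_c ≈ 3.17 mg/L; x_c ≈ 173 km

At the critical point dD/dt = 0, so k_1 L₀ e^(−k_1 t) = k_r D. Substituting D(t) from the Streeter–Phelps equation and solving for t gives
t_c = ln[(k_r/k_1)(1 − D₀(k_r−k_1)/(k_1 L₀))] / (k_r−k_1).
Here k_r−k_1 = 1.245 d⁻¹ and 1 − D₀(k_r−k_1)/(k_1 L₀) = 1 − 0.481×1.245/(0.155×37.1) = 0.8959, so
t_c = ln(9.032 × 0.8959) / 1.245 = 2.091 / 1.245 = 1.679 d.
D_c = (k_1/k_r) L₀ e^(−k_1 t_c) = (0.155/1.40) × 37.1 × e^(−0.155×1.679) = 0.1107 × 37.1 × 0.7708 = 3.166 mg/L.
x_c = v t_c = 1.19 m/s × 1.679 d × 86400 s/d = 172700 m ≈ 173 km.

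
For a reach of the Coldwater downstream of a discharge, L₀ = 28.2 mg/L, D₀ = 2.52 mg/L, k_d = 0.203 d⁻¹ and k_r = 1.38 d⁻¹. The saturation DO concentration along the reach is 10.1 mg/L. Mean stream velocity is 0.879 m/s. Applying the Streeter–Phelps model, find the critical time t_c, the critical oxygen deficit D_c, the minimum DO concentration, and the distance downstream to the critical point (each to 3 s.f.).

t_c ≈ 1.01 d; D_c ≈ 3.38 mg/L; min DO ≈ 6.72 mg/L; x_c ≈ 76.6 km

At the critical point dD/dt = 0, so k_d L₀ e^(−k_d t) = k_r D. Substituting D(t) from the Streeter–Phelps equation and solving for t gives
t_c = ln[(k_r/k_d)(1 − D₀(k_r−k_d)/(k_d L₀))] / (k_r−k_d).
Here k_r−k_d = 1.177 d⁻¹ and 1 − D₀(k_r−k_d)/(k_d L₀) = 1 − 2.52×1.177/(0.203×28.2) = 0.4819, so
t_c = ln(6.798 × 0.4819) / 1.177 = 1.187 / 1.177 = 1.008 d.
D_c = (k_d/k_r) L₀ e^(−k_d t_c) = (0.203/1.38) × 28.2 × e^(−0.203×1.008) = 0.1471 × 28.2 × 0.8149 = 3.381 mg/L.
Minimum DO = C_s − D_c = 10.1 − 3.381 = 6.719 mg/L.
x_c = v t_c = 0.879 m/s × 1.008 d × 86400 s/d = 76560 m ≈ 76.6 km.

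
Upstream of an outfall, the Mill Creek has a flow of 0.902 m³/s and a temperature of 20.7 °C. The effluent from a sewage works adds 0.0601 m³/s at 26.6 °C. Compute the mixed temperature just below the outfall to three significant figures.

Flow-weighted mixing: C = (Q_r C_r + Q_w C_w)/(Q_r + Q_w)
= (0.902×20.7 + 0.0601×26.6)/(0.902 + 0.0601) = 20.27/0.9621 = 21.07 °C.

21.1 °C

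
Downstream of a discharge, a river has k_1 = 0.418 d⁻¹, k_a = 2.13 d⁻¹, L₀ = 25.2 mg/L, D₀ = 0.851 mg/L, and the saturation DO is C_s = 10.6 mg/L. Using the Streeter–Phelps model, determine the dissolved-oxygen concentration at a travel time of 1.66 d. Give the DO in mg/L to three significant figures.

DO ≈ 7.68 mg/L

k_1 L₀/(k_a−k_1) = 0.418×25.2/(2.13−0.418) = 10.53/1.712 = 6.153 mg/L.
e^(−k_1 t) = e^(−0.418×1.660) = 0.4996; e^(−k_a t) = e^(−2.13×1.660) = 0.02914.
D = 6.153 × (0.4996 − 0.02914) + 0.851 × 0.02914 = 2.895 + 0.02479 = 2.920 mg/L.
DO = C_s − D = 10.6 − 2.920 = 7.680 mg/L.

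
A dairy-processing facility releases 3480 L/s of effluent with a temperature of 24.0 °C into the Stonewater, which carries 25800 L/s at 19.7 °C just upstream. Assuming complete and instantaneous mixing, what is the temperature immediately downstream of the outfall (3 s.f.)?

Flow-weighted mixing: C = (Q_r C_r + Q_w C_w)/(Q_r + Q_w)
= (25800×19.7 + 3480×24.0)/(25800 + 3480) = 591800/29280 = 20.21 °C.

20.2 °C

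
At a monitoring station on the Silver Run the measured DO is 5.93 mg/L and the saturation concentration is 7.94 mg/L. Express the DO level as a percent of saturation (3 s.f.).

74.7 % saturation

% saturation = C/C_s × 100 = 5.93/7.94 × 100 = 74.7 %.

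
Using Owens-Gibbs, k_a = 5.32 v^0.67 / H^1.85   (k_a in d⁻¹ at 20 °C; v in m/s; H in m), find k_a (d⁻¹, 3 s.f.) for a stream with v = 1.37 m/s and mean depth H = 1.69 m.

k_a = 5.32 × 1.37^0.67 / 1.69^1.85 = 5.32 × 1.235 / 2.640 = 2.488 d⁻¹.

k_a ≈ 2.49 d⁻¹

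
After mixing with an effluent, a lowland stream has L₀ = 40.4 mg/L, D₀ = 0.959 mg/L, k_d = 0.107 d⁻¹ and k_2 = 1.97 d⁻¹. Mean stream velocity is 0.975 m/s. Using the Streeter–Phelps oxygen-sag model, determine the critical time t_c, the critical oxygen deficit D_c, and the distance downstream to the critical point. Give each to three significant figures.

t_c ≈ 1.28 d; D_c ≈ 1.91 mg/L; x_c ≈ 108 km

With k_2/k_d = 18.41 and 1 − D₀(k_2−k_d)/(k_d L₀) = 0.5867,
t_c = ln(18.41 × 0.5867) / (1.97 − 0.107) = ln(10.80) / 1.863 = 2.380/1.863 = 1.277 d.
D_c = (k_d/k_2) L₀ e^(−k_d t_c) = (0.107/1.97) × 40.4 × e^(−0.107×1.277) = 0.05431 × 40.4 × 0.8723 = 1.914 mg/L.
x_c = v t_c = 0.975 m/s × 1.277 d × 86400 s/d = 107600 m ≈ 108 km.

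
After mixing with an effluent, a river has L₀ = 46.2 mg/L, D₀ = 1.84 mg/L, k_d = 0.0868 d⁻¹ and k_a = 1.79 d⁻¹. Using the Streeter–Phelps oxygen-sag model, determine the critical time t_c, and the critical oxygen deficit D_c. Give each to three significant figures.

t_c ≈ 0.884 d; D_c ≈ 2.07 mg/L

With k_a/k_d = 20.62 and 1 − D₀(k_a−k_d)/(k_d L₀) = 0.2185,
t_c = ln(20.62 × 0.2185) / (1.79 − 0.0868) = ln(4.506) / 1.703 = 1.505/1.703 = 0.8839 d.
L(t_c) = L₀ e^(−k_d t_c) = 46.2 × 0.9261 = 42.79 mg/L, and at the critical point k_a D_c = k_d L, so D_c = (0.0868/1.79) × 42.79 = 2.075 mg/L.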